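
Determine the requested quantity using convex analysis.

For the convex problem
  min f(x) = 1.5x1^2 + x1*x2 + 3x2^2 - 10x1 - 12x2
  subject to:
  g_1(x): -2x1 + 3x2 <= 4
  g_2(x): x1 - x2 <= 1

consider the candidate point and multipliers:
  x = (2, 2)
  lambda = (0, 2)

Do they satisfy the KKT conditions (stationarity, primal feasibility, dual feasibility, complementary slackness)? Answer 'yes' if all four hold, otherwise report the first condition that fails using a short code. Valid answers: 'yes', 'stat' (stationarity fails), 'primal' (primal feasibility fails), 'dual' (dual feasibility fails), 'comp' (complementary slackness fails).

Gradient of f: grad f(x) = Q x + c = (-2, 2)
Constraint values g_i(x) = a_i^T x - b_i:
  g_1((2, 2)) = -2
  g_2((2, 2)) = -1
Stationarity residual: grad f(x) + sum_i lambda_i a_i = (0, 0)
  -> stationarity OK
Primal feasibility (all g_i <= 0): OK
Dual feasibility (all lambda_i >= 0): OK
Complementary slackness (lambda_i * g_i(x) = 0 for all i): FAILS

Verdict: the first failing condition is complementary_slackness -> comp.

comp


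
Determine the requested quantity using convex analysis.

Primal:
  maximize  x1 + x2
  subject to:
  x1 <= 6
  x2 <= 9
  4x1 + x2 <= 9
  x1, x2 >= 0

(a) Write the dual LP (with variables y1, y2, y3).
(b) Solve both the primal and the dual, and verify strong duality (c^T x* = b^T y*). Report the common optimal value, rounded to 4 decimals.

The standard primal-dual pair for 'max c^T x s.t. A x <= b, x >= 0' is:
  Dual:  min b^T y  s.t.  A^T y >= c,  y >= 0.

So the dual LP is:
  minimize  6y1 + 9y2 + 9y3
  subject to:
    y1 + 4y3 >= 1
    y2 + y3 >= 1
    y1, y2, y3 >= 0

Solving the primal: x* = (0, 9).
  primal value c^T x* = 9.
Solving the dual: y* = (0, 0.75, 0.25).
  dual value b^T y* = 9.
Strong duality: c^T x* = b^T y*. Confirmed.

9


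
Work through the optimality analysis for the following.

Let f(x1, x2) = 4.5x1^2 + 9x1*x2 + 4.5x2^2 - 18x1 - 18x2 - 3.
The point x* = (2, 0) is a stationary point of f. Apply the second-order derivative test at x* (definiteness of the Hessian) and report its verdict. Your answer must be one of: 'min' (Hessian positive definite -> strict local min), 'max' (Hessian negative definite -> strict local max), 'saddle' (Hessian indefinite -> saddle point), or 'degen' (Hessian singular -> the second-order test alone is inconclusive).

Compute the Hessian H = grad^2 f:
  H = [[9, 9], [9, 9]]
Verify stationarity: grad f(x*) = H x* + g = (0, 0).
Eigenvalues of H: 0, 18.
H has a zero eigenvalue (singular; positive semidefinite but not definite), so H is neither positive definite, negative definite, nor indefinite. The second-order test alone is inconclusive -> degen.
(Indeed, f is constant along the null direction of H through x*, so x* is not a strict local extremum.)

degen


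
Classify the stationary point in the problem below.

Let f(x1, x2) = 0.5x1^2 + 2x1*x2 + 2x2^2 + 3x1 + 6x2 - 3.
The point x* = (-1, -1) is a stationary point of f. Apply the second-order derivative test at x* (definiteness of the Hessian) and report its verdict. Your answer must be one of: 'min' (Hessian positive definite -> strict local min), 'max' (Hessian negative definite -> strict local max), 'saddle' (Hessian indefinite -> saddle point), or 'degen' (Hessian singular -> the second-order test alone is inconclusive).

Compute the Hessian H = grad^2 f:
  H = [[1, 2], [2, 4]]
Verify stationarity: grad f(x*) = H x* + g = (0, 0).
Eigenvalues of H: 0, 5.
H has a zero eigenvalue (singular; positive semidefinite but not definite), so H is neither positive definite, negative definite, nor indefinite. The second-order test alone is inconclusive -> degen.
(Indeed, f is constant along the null direction of H through x*, so x* is not a strict local extremum.)

degen


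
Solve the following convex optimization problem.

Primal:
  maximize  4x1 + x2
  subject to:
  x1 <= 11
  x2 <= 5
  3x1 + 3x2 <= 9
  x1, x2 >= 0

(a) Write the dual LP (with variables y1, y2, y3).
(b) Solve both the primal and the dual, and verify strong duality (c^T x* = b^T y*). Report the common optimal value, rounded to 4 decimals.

The standard primal-dual pair for 'max c^T x s.t. A x <= b, x >= 0' is:
  Dual:  min b^T y  s.t.  A^T y >= c,  y >= 0.

So the dual LP is:
  minimize  11y1 + 5y2 + 9y3
  subject to:
    y1 + 3y3 >= 4
    y2 + 3y3 >= 1
    y1, y2, y3 >= 0

Solving the primal: x* = (3, 0).
  primal value c^T x* = 12.
Solving the dual: y* = (0, 0, 1.3333).
  dual value b^T y* = 12.
Strong duality: c^T x* = b^T y*. Confirmed.

12


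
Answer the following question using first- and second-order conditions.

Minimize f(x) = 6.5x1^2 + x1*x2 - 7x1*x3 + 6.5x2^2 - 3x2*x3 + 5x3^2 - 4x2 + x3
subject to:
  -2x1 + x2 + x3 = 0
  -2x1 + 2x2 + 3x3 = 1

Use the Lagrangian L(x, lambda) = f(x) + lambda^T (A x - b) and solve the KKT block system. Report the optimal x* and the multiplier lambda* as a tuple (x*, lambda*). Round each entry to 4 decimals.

Form the Lagrangian:
  L(x, lambda) = (1/2) x^T Q x + c^T x + lambda^T (A x - b)
Stationarity (grad_x L = 0): Q x + c + A^T lambda = 0.
Primal feasibility: A x = b.

This gives the KKT block system:
  [ Q   A^T ] [ x     ]   [-c ]
  [ A    0  ] [ lambda ] = [ b ]

Solving the linear system:
  x*      = (0.3362, 0.3449, 0.3275)
  lambda* = (2.2609, -1.0493)
  f(x*)   = -0.0014

x* = (0.3362, 0.3449, 0.3275), lambda* = (2.2609, -1.0493)


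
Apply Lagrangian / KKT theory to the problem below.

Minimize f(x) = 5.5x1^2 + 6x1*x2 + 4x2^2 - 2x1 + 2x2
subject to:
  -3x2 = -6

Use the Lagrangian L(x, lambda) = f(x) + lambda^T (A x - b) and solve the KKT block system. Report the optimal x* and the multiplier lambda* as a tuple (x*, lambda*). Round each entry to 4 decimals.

Form the Lagrangian:
  L(x, lambda) = (1/2) x^T Q x + c^T x + lambda^T (A x - b)
Stationarity (grad_x L = 0): Q x + c + A^T lambda = 0.
Primal feasibility: A x = b.

This gives the KKT block system:
  [ Q   A^T ] [ x     ]   [-c ]
  [ A    0  ] [ lambda ] = [ b ]

Solving the linear system:
  x*      = (-0.9091, 2)
  lambda* = (4.1818)
  f(x*)   = 15.4545

x* = (-0.9091, 2), lambda* = (4.1818)


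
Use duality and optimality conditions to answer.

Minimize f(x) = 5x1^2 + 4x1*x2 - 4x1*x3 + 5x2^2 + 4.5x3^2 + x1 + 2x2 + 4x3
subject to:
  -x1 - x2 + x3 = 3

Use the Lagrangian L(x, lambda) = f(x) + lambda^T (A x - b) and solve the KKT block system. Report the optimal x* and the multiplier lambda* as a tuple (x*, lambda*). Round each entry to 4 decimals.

Form the Lagrangian:
  L(x, lambda) = (1/2) x^T Q x + c^T x + lambda^T (A x - b)
Stationarity (grad_x L = 0): Q x + c + A^T lambda = 0.
Primal feasibility: A x = b.

This gives the KKT block system:
  [ Q   A^T ] [ x     ]   [-c ]
  [ A    0  ] [ lambda ] = [ b ]

Solving the linear system:
  x*      = (-0.6484, -1.4297, 0.9219)
  lambda* = (-14.8906)
  f(x*)   = 22.4258

x* = (-0.6484, -1.4297, 0.9219), lambda* = (-14.8906)


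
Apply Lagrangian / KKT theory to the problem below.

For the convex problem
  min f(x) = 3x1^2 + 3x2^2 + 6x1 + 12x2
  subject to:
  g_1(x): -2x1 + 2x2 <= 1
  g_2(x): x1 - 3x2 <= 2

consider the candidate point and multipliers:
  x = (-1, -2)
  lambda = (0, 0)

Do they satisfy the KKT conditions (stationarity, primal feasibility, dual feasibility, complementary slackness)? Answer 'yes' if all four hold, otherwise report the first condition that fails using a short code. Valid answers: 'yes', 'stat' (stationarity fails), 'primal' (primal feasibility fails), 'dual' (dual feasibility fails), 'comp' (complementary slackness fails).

Gradient of f: grad f(x) = Q x + c = (0, 0)
Constraint values g_i(x) = a_i^T x - b_i:
  g_1((-1, -2)) = -3
  g_2((-1, -2)) = 3
Stationarity residual: grad f(x) + sum_i lambda_i a_i = (0, 0)
  -> stationarity OK
Primal feasibility (all g_i <= 0): FAILS
Dual feasibility (all lambda_i >= 0): OK
Complementary slackness (lambda_i * g_i(x) = 0 for all i): OK

Verdict: the first failing condition is primal_feasibility -> primal.

primal


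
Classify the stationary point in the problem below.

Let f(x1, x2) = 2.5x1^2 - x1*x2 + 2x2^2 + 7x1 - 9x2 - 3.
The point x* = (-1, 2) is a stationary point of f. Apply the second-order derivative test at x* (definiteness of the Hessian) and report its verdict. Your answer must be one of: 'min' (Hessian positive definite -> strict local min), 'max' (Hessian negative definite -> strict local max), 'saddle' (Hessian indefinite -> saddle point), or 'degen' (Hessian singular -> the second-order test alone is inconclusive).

Compute the Hessian H = grad^2 f:
  H = [[5, -1], [-1, 4]]
Verify stationarity: grad f(x*) = H x* + g = (0, 0).
Eigenvalues of H: 3.382, 5.618.
Both eigenvalues > 0, so H is positive definite -> x* is a strict local min.

min


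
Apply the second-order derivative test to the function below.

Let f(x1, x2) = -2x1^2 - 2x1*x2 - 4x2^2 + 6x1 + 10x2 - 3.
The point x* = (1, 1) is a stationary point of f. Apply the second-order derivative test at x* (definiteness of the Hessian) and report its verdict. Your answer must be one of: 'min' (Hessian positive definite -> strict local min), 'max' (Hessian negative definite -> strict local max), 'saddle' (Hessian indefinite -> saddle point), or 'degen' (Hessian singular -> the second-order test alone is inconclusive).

Compute the Hessian H = grad^2 f:
  H = [[-4, -2], [-2, -8]]
Verify stationarity: grad f(x*) = H x* + g = (0, 0).
Eigenvalues of H: -8.8284, -3.1716.
Both eigenvalues < 0, so H is negative definite -> x* is a strict local max.

max


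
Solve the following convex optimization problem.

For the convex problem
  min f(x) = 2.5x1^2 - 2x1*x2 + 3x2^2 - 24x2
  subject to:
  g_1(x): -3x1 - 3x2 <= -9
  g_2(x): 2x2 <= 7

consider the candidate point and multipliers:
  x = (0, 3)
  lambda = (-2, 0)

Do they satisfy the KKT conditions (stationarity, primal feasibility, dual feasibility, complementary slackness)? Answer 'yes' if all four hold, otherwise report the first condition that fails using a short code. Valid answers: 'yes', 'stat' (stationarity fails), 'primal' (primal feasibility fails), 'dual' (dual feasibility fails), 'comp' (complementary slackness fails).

Gradient of f: grad f(x) = Q x + c = (-6, -6)
Constraint values g_i(x) = a_i^T x - b_i:
  g_1((0, 3)) = 0
  g_2((0, 3)) = -1
Stationarity residual: grad f(x) + sum_i lambda_i a_i = (0, 0)
  -> stationarity OK
Primal feasibility (all g_i <= 0): OK
Dual feasibility (all lambda_i >= 0): FAILS
Complementary slackness (lambda_i * g_i(x) = 0 for all i): OK

Verdict: the first failing condition is dual_feasibility -> dual.

dual


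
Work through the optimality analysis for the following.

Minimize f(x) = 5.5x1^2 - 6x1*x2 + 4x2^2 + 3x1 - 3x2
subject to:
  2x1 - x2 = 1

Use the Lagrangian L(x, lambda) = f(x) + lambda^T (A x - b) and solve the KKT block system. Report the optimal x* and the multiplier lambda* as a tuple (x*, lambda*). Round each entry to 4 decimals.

Form the Lagrangian:
  L(x, lambda) = (1/2) x^T Q x + c^T x + lambda^T (A x - b)
Stationarity (grad_x L = 0): Q x + c + A^T lambda = 0.
Primal feasibility: A x = b.

This gives the KKT block system:
  [ Q   A^T ] [ x     ]   [-c ]
  [ A    0  ] [ lambda ] = [ b ]

Solving the linear system:
  x*      = (0.6842, 0.3684)
  lambda* = (-4.1579)
  f(x*)   = 2.5526

x* = (0.6842, 0.3684), lambda* = (-4.1579)


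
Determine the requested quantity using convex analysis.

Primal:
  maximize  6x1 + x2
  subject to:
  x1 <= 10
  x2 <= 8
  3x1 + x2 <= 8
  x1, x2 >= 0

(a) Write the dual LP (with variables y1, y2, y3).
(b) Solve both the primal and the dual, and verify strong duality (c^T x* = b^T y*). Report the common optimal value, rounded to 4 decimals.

The standard primal-dual pair for 'max c^T x s.t. A x <= b, x >= 0' is:
  Dual:  min b^T y  s.t.  A^T y >= c,  y >= 0.

So the dual LP is:
  minimize  10y1 + 8y2 + 8y3
  subject to:
    y1 + 3y3 >= 6
    y2 + y3 >= 1
    y1, y2, y3 >= 0

Solving the primal: x* = (2.6667, 0).
  primal value c^T x* = 16.
Solving the dual: y* = (0, 0, 2).
  dual value b^T y* = 16.
Strong duality: c^T x* = b^T y*. Confirmed.

16


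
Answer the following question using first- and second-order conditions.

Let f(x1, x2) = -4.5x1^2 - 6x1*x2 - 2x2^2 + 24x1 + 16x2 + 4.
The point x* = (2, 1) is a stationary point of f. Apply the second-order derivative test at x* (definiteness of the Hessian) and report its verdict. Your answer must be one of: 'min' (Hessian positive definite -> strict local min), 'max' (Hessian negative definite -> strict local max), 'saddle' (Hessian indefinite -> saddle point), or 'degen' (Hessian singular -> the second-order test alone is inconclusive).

Compute the Hessian H = grad^2 f:
  H = [[-9, -6], [-6, -4]]
Verify stationarity: grad f(x*) = H x* + g = (0, 0).
Eigenvalues of H: -13, 0.
H has a zero eigenvalue (singular; negative semidefinite but not definite), so H is neither positive definite, negative definite, nor indefinite. The second-order test alone is inconclusive -> degen.
(Indeed, f is constant along the null direction of H through x*, so x* is not a strict local extremum.)

degen


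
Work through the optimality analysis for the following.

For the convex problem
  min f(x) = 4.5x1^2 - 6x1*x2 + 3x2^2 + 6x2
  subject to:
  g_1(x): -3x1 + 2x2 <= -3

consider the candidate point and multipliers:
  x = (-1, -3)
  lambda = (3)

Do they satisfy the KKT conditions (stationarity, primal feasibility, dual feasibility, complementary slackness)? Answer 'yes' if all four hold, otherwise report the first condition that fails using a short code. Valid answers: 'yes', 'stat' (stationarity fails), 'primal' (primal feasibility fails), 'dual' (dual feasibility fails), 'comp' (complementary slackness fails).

Gradient of f: grad f(x) = Q x + c = (9, -6)
Constraint values g_i(x) = a_i^T x - b_i:
  g_1((-1, -3)) = 0
Stationarity residual: grad f(x) + sum_i lambda_i a_i = (0, 0)
  -> stationarity OK
Primal feasibility (all g_i <= 0): OK
Dual feasibility (all lambda_i >= 0): OK
Complementary slackness (lambda_i * g_i(x) = 0 for all i): OK

Verdict: yes, KKT holds.

yes


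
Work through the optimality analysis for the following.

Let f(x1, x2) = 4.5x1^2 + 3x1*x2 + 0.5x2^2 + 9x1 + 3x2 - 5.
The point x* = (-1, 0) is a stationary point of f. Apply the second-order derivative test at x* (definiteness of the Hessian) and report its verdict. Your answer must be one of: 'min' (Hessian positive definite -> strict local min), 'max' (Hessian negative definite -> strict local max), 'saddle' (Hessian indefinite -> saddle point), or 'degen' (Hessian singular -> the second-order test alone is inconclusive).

Compute the Hessian H = grad^2 f:
  H = [[9, 3], [3, 1]]
Verify stationarity: grad f(x*) = H x* + g = (0, 0).
Eigenvalues of H: 0, 10.
H has a zero eigenvalue (singular; positive semidefinite but not definite), so H is neither positive definite, negative definite, nor indefinite. The second-order test alone is inconclusive -> degen.
(Indeed, f is constant along the null direction of H through x*, so x* is not a strict local extremum.)

degen


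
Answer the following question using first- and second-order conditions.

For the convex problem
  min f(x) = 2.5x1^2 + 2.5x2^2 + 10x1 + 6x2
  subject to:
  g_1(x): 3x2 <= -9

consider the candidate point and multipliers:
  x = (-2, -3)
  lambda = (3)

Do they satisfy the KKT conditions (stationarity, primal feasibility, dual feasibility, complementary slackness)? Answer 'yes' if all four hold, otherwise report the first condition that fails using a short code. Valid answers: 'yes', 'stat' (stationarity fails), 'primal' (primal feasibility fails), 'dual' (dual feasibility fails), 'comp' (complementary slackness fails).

Gradient of f: grad f(x) = Q x + c = (0, -9)
Constraint values g_i(x) = a_i^T x - b_i:
  g_1((-2, -3)) = 0
Stationarity residual: grad f(x) + sum_i lambda_i a_i = (0, 0)
  -> stationarity OK
Primal feasibility (all g_i <= 0): OK
Dual feasibility (all lambda_i >= 0): OK
Complementary slackness (lambda_i * g_i(x) = 0 for all i): OK

Verdict: yes, KKT holds.

yes


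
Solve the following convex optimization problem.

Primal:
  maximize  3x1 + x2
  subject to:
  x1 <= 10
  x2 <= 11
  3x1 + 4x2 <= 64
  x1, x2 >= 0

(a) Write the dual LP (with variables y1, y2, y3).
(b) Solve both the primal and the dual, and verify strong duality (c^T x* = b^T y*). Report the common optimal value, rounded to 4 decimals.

The standard primal-dual pair for 'max c^T x s.t. A x <= b, x >= 0' is:
  Dual:  min b^T y  s.t.  A^T y >= c,  y >= 0.

So the dual LP is:
  minimize  10y1 + 11y2 + 64y3
  subject to:
    y1 + 3y3 >= 3
    y2 + 4y3 >= 1
    y1, y2, y3 >= 0

Solving the primal: x* = (10, 8.5).
  primal value c^T x* = 38.5.
Solving the dual: y* = (2.25, 0, 0.25).
  dual value b^T y* = 38.5.
Strong duality: c^T x* = b^T y*. Confirmed.

38.5


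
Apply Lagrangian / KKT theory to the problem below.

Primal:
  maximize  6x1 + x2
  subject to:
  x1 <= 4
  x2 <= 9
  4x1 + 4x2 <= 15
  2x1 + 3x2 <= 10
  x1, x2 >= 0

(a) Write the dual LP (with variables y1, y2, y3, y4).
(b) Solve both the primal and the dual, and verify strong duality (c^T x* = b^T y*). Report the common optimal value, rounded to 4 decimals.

The standard primal-dual pair for 'max c^T x s.t. A x <= b, x >= 0' is:
  Dual:  min b^T y  s.t.  A^T y >= c,  y >= 0.

So the dual LP is:
  minimize  4y1 + 9y2 + 15y3 + 10y4
  subject to:
    y1 + 4y3 + 2y4 >= 6
    y2 + 4y3 + 3y4 >= 1
    y1, y2, y3, y4 >= 0

Solving the primal: x* = (3.75, 0).
  primal value c^T x* = 22.5.
Solving the dual: y* = (0, 0, 1.5, 0).
  dual value b^T y* = 22.5.
Strong duality: c^T x* = b^T y*. Confirmed.

22.5


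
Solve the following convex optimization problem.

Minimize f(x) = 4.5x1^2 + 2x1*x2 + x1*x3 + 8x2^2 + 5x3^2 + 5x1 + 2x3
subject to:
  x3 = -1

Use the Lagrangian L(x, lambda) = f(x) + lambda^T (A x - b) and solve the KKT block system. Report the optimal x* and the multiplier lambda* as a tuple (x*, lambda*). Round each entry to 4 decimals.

Form the Lagrangian:
  L(x, lambda) = (1/2) x^T Q x + c^T x + lambda^T (A x - b)
Stationarity (grad_x L = 0): Q x + c + A^T lambda = 0.
Primal feasibility: A x = b.

This gives the KKT block system:
  [ Q   A^T ] [ x     ]   [-c ]
  [ A    0  ] [ lambda ] = [ b ]

Solving the linear system:
  x*      = (-0.4571, 0.0571, -1)
  lambda* = (8.4571)
  f(x*)   = 2.0857

x* = (-0.4571, 0.0571, -1), lambda* = (8.4571)


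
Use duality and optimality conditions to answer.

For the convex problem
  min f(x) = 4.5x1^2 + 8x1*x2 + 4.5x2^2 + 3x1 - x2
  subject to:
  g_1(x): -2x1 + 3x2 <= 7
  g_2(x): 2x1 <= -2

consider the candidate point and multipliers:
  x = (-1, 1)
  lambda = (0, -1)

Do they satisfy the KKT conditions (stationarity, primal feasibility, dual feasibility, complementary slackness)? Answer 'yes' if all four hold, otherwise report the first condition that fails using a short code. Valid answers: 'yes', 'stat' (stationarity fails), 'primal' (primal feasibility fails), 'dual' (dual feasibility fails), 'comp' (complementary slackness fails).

Gradient of f: grad f(x) = Q x + c = (2, 0)
Constraint values g_i(x) = a_i^T x - b_i:
  g_1((-1, 1)) = -2
  g_2((-1, 1)) = 0
Stationarity residual: grad f(x) + sum_i lambda_i a_i = (0, 0)
  -> stationarity OK
Primal feasibility (all g_i <= 0): OK
Dual feasibility (all lambda_i >= 0): FAILS
Complementary slackness (lambda_i * g_i(x) = 0 for all i): OK

Verdict: the first failing condition is dual_feasibility -> dual.

dual


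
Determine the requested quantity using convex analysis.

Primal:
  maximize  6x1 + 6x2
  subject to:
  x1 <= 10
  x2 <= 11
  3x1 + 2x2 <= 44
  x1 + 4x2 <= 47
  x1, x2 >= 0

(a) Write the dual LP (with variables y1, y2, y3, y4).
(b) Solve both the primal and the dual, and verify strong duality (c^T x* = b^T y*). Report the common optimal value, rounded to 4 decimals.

The standard primal-dual pair for 'max c^T x s.t. A x <= b, x >= 0' is:
  Dual:  min b^T y  s.t.  A^T y >= c,  y >= 0.

So the dual LP is:
  minimize  10y1 + 11y2 + 44y3 + 47y4
  subject to:
    y1 + 3y3 + y4 >= 6
    y2 + 2y3 + 4y4 >= 6
    y1, y2, y3, y4 >= 0

Solving the primal: x* = (8.2, 9.7).
  primal value c^T x* = 107.4.
Solving the dual: y* = (0, 0, 1.8, 0.6).
  dual value b^T y* = 107.4.
Strong duality: c^T x* = b^T y*. Confirmed.

107.4


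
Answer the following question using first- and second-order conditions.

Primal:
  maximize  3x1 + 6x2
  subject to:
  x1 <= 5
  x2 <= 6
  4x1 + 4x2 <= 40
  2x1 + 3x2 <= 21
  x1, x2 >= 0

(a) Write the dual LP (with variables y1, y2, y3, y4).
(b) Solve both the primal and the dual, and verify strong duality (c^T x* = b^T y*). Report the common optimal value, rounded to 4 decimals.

The standard primal-dual pair for 'max c^T x s.t. A x <= b, x >= 0' is:
  Dual:  min b^T y  s.t.  A^T y >= c,  y >= 0.

So the dual LP is:
  minimize  5y1 + 6y2 + 40y3 + 21y4
  subject to:
    y1 + 4y3 + 2y4 >= 3
    y2 + 4y3 + 3y4 >= 6
    y1, y2, y3, y4 >= 0

Solving the primal: x* = (1.5, 6).
  primal value c^T x* = 40.5.
Solving the dual: y* = (0, 1.5, 0, 1.5).
  dual value b^T y* = 40.5.
Strong duality: c^T x* = b^T y*. Confirmed.

40.5


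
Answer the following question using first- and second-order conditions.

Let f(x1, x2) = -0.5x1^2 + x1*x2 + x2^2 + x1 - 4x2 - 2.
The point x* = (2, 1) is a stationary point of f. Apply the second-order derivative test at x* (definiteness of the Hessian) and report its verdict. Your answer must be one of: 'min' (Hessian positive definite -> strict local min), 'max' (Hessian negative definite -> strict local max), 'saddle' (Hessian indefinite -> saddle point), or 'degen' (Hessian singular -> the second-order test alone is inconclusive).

Compute the Hessian H = grad^2 f:
  H = [[-1, 1], [1, 2]]
Verify stationarity: grad f(x*) = H x* + g = (0, 0).
Eigenvalues of H: -1.3028, 2.3028.
Eigenvalues have mixed signs, so H is indefinite -> x* is a saddle point.

saddle


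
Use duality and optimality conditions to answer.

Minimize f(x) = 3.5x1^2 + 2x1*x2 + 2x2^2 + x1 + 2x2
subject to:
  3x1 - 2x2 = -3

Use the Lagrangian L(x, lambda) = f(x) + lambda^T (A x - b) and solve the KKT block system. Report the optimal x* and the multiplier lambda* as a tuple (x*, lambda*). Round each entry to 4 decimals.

Form the Lagrangian:
  L(x, lambda) = (1/2) x^T Q x + c^T x + lambda^T (A x - b)
Stationarity (grad_x L = 0): Q x + c + A^T lambda = 0.
Primal feasibility: A x = b.

This gives the KKT block system:
  [ Q   A^T ] [ x     ]   [-c ]
  [ A    0  ] [ lambda ] = [ b ]

Solving the linear system:
  x*      = (-0.7273, 0.4091)
  lambda* = (1.0909)
  f(x*)   = 1.6818

x* = (-0.7273, 0.4091), lambda* = (1.0909)


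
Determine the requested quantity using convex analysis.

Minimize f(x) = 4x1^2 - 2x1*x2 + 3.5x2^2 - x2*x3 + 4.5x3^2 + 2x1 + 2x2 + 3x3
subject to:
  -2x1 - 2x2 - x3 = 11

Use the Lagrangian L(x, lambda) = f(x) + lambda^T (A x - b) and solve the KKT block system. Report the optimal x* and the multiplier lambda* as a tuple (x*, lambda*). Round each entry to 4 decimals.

Form the Lagrangian:
  L(x, lambda) = (1/2) x^T Q x + c^T x + lambda^T (A x - b)
Stationarity (grad_x L = 0): Q x + c + A^T lambda = 0.
Primal feasibility: A x = b.

This gives the KKT block system:
  [ Q   A^T ] [ x     ]   [-c ]
  [ A    0  ] [ lambda ] = [ b ]

Solving the linear system:
  x*      = (-2.2513, -2.6373, -1.2228)
  lambda* = (-5.3679)
  f(x*)   = 22.8005

x* = (-2.2513, -2.6373, -1.2228), lambda* = (-5.3679)


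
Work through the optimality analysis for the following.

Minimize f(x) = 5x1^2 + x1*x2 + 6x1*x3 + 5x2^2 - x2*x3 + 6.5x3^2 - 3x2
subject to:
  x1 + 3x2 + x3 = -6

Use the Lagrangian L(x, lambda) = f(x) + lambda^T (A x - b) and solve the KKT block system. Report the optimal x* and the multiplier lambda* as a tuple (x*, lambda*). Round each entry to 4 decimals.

Form the Lagrangian:
  L(x, lambda) = (1/2) x^T Q x + c^T x + lambda^T (A x - b)
Stationarity (grad_x L = 0): Q x + c + A^T lambda = 0.
Primal feasibility: A x = b.

This gives the KKT block system:
  [ Q   A^T ] [ x     ]   [-c ]
  [ A    0  ] [ lambda ] = [ b ]

Solving the linear system:
  x*      = (-0.1445, -1.757, -0.5846)
  lambda* = (6.7099)
  f(x*)   = 22.765

x* = (-0.1445, -1.757, -0.5846), lambda* = (6.7099)


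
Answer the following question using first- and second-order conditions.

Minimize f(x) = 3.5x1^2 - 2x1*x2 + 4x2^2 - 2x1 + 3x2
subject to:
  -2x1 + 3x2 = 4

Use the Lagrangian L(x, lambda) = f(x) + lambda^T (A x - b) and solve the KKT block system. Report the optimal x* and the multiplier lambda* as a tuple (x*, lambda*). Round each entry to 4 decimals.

Form the Lagrangian:
  L(x, lambda) = (1/2) x^T Q x + c^T x + lambda^T (A x - b)
Stationarity (grad_x L = 0): Q x + c + A^T lambda = 0.
Primal feasibility: A x = b.

This gives the KKT block system:
  [ Q   A^T ] [ x     ]   [-c ]
  [ A    0  ] [ lambda ] = [ b ]

Solving the linear system:
  x*      = (-0.5634, 0.9577)
  lambda* = (-3.9296)
  f(x*)   = 9.8592

x* = (-0.5634, 0.9577), lambda* = (-3.9296)


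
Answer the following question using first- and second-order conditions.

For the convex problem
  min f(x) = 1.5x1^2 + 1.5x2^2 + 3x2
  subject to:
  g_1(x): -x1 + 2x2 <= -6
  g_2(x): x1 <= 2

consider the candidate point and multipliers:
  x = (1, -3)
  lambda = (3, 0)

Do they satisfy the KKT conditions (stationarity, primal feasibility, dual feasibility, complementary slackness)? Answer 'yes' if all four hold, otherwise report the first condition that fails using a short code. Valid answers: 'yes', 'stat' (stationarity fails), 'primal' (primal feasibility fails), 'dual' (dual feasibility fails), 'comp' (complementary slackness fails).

Gradient of f: grad f(x) = Q x + c = (3, -6)
Constraint values g_i(x) = a_i^T x - b_i:
  g_1((1, -3)) = -1
  g_2((1, -3)) = -1
Stationarity residual: grad f(x) + sum_i lambda_i a_i = (0, 0)
  -> stationarity OK
Primal feasibility (all g_i <= 0): OK
Dual feasibility (all lambda_i >= 0): OK
Complementary slackness (lambda_i * g_i(x) = 0 for all i): FAILS

Verdict: the first failing condition is complementary_slackness -> comp.

comp


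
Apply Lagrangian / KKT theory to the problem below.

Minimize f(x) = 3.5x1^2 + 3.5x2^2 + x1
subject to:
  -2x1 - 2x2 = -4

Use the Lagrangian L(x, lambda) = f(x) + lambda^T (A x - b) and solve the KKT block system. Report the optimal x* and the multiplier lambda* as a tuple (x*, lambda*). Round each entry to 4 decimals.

Form the Lagrangian:
  L(x, lambda) = (1/2) x^T Q x + c^T x + lambda^T (A x - b)
Stationarity (grad_x L = 0): Q x + c + A^T lambda = 0.
Primal feasibility: A x = b.

This gives the KKT block system:
  [ Q   A^T ] [ x     ]   [-c ]
  [ A    0  ] [ lambda ] = [ b ]

Solving the linear system:
  x*      = (0.9286, 1.0714)
  lambda* = (3.75)
  f(x*)   = 7.9643

x* = (0.9286, 1.0714), lambda* = (3.75)


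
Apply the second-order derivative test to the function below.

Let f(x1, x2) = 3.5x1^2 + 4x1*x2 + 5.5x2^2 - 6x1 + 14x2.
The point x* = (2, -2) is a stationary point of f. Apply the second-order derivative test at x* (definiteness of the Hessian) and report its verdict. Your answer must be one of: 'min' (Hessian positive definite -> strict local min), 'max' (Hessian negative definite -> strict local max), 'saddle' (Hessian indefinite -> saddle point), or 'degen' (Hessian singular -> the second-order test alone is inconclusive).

Compute the Hessian H = grad^2 f:
  H = [[7, 4], [4, 11]]
Verify stationarity: grad f(x*) = H x* + g = (0, 0).
Eigenvalues of H: 4.5279, 13.4721.
Both eigenvalues > 0, so H is positive definite -> x* is a strict local min.

min


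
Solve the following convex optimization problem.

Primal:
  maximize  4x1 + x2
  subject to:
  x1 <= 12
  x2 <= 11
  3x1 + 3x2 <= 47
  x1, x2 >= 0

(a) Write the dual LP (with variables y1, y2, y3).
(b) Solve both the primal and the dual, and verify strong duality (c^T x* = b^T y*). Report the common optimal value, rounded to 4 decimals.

The standard primal-dual pair for 'max c^T x s.t. A x <= b, x >= 0' is:
  Dual:  min b^T y  s.t.  A^T y >= c,  y >= 0.

So the dual LP is:
  minimize  12y1 + 11y2 + 47y3
  subject to:
    y1 + 3y3 >= 4
    y2 + 3y3 >= 1
    y1, y2, y3 >= 0

Solving the primal: x* = (12, 3.6667).
  primal value c^T x* = 51.6667.
Solving the dual: y* = (3, 0, 0.3333).
  dual value b^T y* = 51.6667.
Strong duality: c^T x* = b^T y*. Confirmed.

51.6667


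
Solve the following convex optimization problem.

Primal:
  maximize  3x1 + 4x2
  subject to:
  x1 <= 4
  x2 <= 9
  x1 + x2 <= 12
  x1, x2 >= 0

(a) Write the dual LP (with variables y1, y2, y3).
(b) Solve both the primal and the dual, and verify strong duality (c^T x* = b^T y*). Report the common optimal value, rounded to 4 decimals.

The standard primal-dual pair for 'max c^T x s.t. A x <= b, x >= 0' is:
  Dual:  min b^T y  s.t.  A^T y >= c,  y >= 0.

So the dual LP is:
  minimize  4y1 + 9y2 + 12y3
  subject to:
    y1 + y3 >= 3
    y2 + y3 >= 4
    y1, y2, y3 >= 0

Solving the primal: x* = (3, 9).
  primal value c^T x* = 45.
Solving the dual: y* = (0, 1, 3).
  dual value b^T y* = 45.
Strong duality: c^T x* = b^T y*. Confirmed.

45


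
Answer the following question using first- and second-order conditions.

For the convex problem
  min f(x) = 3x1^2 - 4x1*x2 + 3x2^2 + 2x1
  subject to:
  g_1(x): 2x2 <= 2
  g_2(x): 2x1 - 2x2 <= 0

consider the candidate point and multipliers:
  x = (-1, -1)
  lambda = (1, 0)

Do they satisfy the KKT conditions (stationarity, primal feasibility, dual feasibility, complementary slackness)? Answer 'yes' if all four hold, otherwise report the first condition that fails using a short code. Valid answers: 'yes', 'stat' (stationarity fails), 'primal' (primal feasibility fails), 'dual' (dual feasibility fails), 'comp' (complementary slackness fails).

Gradient of f: grad f(x) = Q x + c = (0, -2)
Constraint values g_i(x) = a_i^T x - b_i:
  g_1((-1, -1)) = -4
  g_2((-1, -1)) = 0
Stationarity residual: grad f(x) + sum_i lambda_i a_i = (0, 0)
  -> stationarity OK
Primal feasibility (all g_i <= 0): OK
Dual feasibility (all lambda_i >= 0): OK
Complementary slackness (lambda_i * g_i(x) = 0 for all i): FAILS

Verdict: the first failing condition is complementary_slackness -> comp.

comp


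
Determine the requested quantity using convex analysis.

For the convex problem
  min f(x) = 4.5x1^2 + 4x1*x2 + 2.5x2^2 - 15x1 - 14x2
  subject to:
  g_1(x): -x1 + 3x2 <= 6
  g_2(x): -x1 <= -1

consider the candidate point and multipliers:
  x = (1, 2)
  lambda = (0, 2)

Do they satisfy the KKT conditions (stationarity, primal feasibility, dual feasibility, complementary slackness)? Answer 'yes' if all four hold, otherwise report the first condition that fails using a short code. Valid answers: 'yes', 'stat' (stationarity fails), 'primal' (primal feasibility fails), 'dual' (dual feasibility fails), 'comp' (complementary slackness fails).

Gradient of f: grad f(x) = Q x + c = (2, 0)
Constraint values g_i(x) = a_i^T x - b_i:
  g_1((1, 2)) = -1
  g_2((1, 2)) = 0
Stationarity residual: grad f(x) + sum_i lambda_i a_i = (0, 0)
  -> stationarity OK
Primal feasibility (all g_i <= 0): OK
Dual feasibility (all lambda_i >= 0): OK
Complementary slackness (lambda_i * g_i(x) = 0 for all i): OK

Verdict: yes, KKT holds.

yes


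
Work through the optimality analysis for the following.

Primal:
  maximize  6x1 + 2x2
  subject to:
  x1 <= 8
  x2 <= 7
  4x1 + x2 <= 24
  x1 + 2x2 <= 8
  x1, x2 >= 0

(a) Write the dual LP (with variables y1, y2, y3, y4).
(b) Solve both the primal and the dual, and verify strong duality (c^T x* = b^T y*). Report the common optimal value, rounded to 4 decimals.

The standard primal-dual pair for 'max c^T x s.t. A x <= b, x >= 0' is:
  Dual:  min b^T y  s.t.  A^T y >= c,  y >= 0.

So the dual LP is:
  minimize  8y1 + 7y2 + 24y3 + 8y4
  subject to:
    y1 + 4y3 + y4 >= 6
    y2 + y3 + 2y4 >= 2
    y1, y2, y3, y4 >= 0

Solving the primal: x* = (5.7143, 1.1429).
  primal value c^T x* = 36.5714.
Solving the dual: y* = (0, 0, 1.4286, 0.2857).
  dual value b^T y* = 36.5714.
Strong duality: c^T x* = b^T y*. Confirmed.

36.5714


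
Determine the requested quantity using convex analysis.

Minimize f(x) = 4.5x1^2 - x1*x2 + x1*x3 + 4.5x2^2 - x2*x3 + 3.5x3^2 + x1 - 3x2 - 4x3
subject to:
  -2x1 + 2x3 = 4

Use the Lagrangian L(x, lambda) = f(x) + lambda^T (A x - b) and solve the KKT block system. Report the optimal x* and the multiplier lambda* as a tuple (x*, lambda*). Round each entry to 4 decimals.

Form the Lagrangian:
  L(x, lambda) = (1/2) x^T Q x + c^T x + lambda^T (A x - b)
Stationarity (grad_x L = 0): Q x + c + A^T lambda = 0.
Primal feasibility: A x = b.

This gives the KKT block system:
  [ Q   A^T ] [ x     ]   [-c ]
  [ A    0  ] [ lambda ] = [ b ]

Solving the linear system:
  x*      = (-0.6772, 0.4051, 1.3228)
  lambda* = (-2.0886)
  f(x*)   = 0.5854

x* = (-0.6772, 0.4051, 1.3228), lambda* = (-2.0886)


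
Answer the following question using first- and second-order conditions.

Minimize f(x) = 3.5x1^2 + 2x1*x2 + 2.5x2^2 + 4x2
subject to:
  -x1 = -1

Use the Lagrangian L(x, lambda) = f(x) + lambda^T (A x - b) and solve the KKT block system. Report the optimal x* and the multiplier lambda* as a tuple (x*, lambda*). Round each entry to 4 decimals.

Form the Lagrangian:
  L(x, lambda) = (1/2) x^T Q x + c^T x + lambda^T (A x - b)
Stationarity (grad_x L = 0): Q x + c + A^T lambda = 0.
Primal feasibility: A x = b.

This gives the KKT block system:
  [ Q   A^T ] [ x     ]   [-c ]
  [ A    0  ] [ lambda ] = [ b ]

Solving the linear system:
  x*      = (1, -1.2)
  lambda* = (4.6)
  f(x*)   = -0.1

x* = (1, -1.2), lambda* = (4.6)


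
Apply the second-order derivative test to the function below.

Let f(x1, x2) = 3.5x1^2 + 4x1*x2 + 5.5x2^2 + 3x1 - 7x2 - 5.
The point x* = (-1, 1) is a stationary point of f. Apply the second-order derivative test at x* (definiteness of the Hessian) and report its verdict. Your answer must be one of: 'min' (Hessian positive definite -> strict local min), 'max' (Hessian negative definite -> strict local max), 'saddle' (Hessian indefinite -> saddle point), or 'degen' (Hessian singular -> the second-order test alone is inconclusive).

Compute the Hessian H = grad^2 f:
  H = [[7, 4], [4, 11]]
Verify stationarity: grad f(x*) = H x* + g = (0, 0).
Eigenvalues of H: 4.5279, 13.4721.
Both eigenvalues > 0, so H is positive definite -> x* is a strict local min.

min


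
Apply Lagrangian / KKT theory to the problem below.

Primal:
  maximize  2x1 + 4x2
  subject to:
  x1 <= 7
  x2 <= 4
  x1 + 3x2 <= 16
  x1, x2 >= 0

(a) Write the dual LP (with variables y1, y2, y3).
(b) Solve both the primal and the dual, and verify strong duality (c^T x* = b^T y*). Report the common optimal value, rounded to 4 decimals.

The standard primal-dual pair for 'max c^T x s.t. A x <= b, x >= 0' is:
  Dual:  min b^T y  s.t.  A^T y >= c,  y >= 0.

So the dual LP is:
  minimize  7y1 + 4y2 + 16y3
  subject to:
    y1 + y3 >= 2
    y2 + 3y3 >= 4
    y1, y2, y3 >= 0

Solving the primal: x* = (7, 3).
  primal value c^T x* = 26.
Solving the dual: y* = (0.6667, 0, 1.3333).
  dual value b^T y* = 26.
Strong duality: c^T x* = b^T y*. Confirmed.

26


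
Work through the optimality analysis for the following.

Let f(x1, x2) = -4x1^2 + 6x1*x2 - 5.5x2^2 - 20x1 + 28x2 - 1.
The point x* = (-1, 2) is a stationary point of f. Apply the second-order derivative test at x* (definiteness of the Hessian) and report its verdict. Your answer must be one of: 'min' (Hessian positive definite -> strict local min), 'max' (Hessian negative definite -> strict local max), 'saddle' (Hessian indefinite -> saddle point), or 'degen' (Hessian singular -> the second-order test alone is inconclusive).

Compute the Hessian H = grad^2 f:
  H = [[-8, 6], [6, -11]]
Verify stationarity: grad f(x*) = H x* + g = (0, 0).
Eigenvalues of H: -15.6847, -3.3153.
Both eigenvalues < 0, so H is negative definite -> x* is a strict local max.

max


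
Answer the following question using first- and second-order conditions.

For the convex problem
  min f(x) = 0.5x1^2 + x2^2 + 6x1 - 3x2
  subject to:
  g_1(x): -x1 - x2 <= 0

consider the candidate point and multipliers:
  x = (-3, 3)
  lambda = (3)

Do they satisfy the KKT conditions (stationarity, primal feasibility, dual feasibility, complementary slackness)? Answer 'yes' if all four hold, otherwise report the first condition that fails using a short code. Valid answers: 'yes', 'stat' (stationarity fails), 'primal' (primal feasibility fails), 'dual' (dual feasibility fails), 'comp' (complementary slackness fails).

Gradient of f: grad f(x) = Q x + c = (3, 3)
Constraint values g_i(x) = a_i^T x - b_i:
  g_1((-3, 3)) = 0
Stationarity residual: grad f(x) + sum_i lambda_i a_i = (0, 0)
  -> stationarity OK
Primal feasibility (all g_i <= 0): OK
Dual feasibility (all lambda_i >= 0): OK
Complementary slackness (lambda_i * g_i(x) = 0 for all i): OK

Verdict: yes, KKT holds.

yes


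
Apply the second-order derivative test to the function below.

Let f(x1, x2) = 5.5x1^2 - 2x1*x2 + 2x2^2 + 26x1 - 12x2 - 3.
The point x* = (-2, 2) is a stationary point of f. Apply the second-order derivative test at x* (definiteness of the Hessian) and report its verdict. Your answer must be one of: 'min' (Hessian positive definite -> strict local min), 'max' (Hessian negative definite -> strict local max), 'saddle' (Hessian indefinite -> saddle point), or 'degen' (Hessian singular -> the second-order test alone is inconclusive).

Compute the Hessian H = grad^2 f:
  H = [[11, -2], [-2, 4]]
Verify stationarity: grad f(x*) = H x* + g = (0, 0).
Eigenvalues of H: 3.4689, 11.5311.
Both eigenvalues > 0, so H is positive definite -> x* is a strict local min.

min


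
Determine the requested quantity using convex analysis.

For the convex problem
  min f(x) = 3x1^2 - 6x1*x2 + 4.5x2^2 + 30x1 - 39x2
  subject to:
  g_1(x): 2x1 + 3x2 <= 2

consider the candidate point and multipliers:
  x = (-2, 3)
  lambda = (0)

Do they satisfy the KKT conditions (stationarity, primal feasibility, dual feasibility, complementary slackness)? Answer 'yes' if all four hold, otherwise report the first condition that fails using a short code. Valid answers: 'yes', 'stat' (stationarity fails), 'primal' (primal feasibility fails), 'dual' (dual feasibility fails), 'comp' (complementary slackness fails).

Gradient of f: grad f(x) = Q x + c = (0, 0)
Constraint values g_i(x) = a_i^T x - b_i:
  g_1((-2, 3)) = 3
Stationarity residual: grad f(x) + sum_i lambda_i a_i = (0, 0)
  -> stationarity OK
Primal feasibility (all g_i <= 0): FAILS
Dual feasibility (all lambda_i >= 0): OK
Complementary slackness (lambda_i * g_i(x) = 0 for all i): OK

Verdict: the first failing condition is primal_feasibility -> primal.

primal


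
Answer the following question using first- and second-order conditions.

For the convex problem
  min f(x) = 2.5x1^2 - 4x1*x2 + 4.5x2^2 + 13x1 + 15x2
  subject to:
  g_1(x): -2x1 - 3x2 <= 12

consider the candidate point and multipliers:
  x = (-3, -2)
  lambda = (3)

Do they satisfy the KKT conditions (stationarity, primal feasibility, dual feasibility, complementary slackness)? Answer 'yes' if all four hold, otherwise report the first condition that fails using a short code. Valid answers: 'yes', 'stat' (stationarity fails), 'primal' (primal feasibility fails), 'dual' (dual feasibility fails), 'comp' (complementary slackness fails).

Gradient of f: grad f(x) = Q x + c = (6, 9)
Constraint values g_i(x) = a_i^T x - b_i:
  g_1((-3, -2)) = 0
Stationarity residual: grad f(x) + sum_i lambda_i a_i = (0, 0)
  -> stationarity OK
Primal feasibility (all g_i <= 0): OK
Dual feasibility (all lambda_i >= 0): OK
Complementary slackness (lambda_i * g_i(x) = 0 for all i): OK

Verdict: yes, KKT holds.

yes


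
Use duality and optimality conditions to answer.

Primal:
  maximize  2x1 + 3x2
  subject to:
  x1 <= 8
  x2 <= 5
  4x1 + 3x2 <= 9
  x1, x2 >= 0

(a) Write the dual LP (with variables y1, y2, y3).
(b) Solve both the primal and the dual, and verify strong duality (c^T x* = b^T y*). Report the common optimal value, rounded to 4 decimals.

The standard primal-dual pair for 'max c^T x s.t. A x <= b, x >= 0' is:
  Dual:  min b^T y  s.t.  A^T y >= c,  y >= 0.

So the dual LP is:
  minimize  8y1 + 5y2 + 9y3
  subject to:
    y1 + 4y3 >= 2
    y2 + 3y3 >= 3
    y1, y2, y3 >= 0

Solving the primal: x* = (0, 3).
  primal value c^T x* = 9.
Solving the dual: y* = (0, 0, 1).
  dual value b^T y* = 9.
Strong duality: c^T x* = b^T y*. Confirmed.

9
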